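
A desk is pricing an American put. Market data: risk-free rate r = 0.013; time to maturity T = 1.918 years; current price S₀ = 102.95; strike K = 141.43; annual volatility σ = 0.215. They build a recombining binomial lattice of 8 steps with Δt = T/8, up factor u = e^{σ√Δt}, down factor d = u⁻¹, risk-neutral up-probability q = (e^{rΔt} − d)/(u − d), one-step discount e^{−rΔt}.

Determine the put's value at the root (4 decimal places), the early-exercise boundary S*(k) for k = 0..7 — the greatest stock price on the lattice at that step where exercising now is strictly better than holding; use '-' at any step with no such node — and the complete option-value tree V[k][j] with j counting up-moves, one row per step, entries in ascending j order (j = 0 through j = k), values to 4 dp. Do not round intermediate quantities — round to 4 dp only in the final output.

price = 39.5985
boundary = - 92.6631 83.4041 92.6631 83.4041 92.6631 102.9500 114.3789
tree:
39.5985
48.7669 30.2517
58.0259 39.0629 21.2191
66.3598 48.7669 29.1518 13.0487
73.8609 58.0259 38.5380 19.5102 6.3664
80.6125 66.3598 48.7669 28.0740 10.6681 1.9029
86.6895 73.8609 58.0259 38.4800 17.3576 3.7319 0.0000
92.1592 80.6125 66.3598 48.7669 27.0511 7.3189 0.0000 0.0000
97.0824 86.6895 73.8609 58.0259 38.4800 14.3534 0.0000 0.0000 0.0000

Δt=0.23975  u=1.11101  d=0.90008  q=0.48850  discount=0.99689
step 8 (expiry): payoffs max(K−S,0) = 97.0824 86.6895 73.8609 58.0259 38.4800 14.3534 0.0000 0.0000 0.0000
step 7: (k=7,j=0): S=49.2708, (K−S)⁺=92.1592, hold=91.7191 ⇒ V=92.1592 exercise | (k=7,j=1): S=60.8175, (K−S)⁺=80.6125, hold=80.1724 ⇒ V=80.6125 exercise | (k=7,j=2): S=75.0702, (K−S)⁺=66.3598, hold=65.9197 ⇒ V=66.3598 exercise | (k=7,j=3): S=92.6631, (K−S)⁺=48.7669, hold=48.3268 ⇒ V=48.7669 exercise | (k=7,j=4): S=114.3789, (K−S)⁺=27.0511, hold=26.6110 ⇒ V=27.0511 exercise | (k=7,j=5): S=141.1839, (K−S)⁺=0.2461, hold=7.3189 ⇒ V=7.3189 continue | (k=7,j=6): S=174.2706, (K−S)⁺=0.0000, hold=0.0000 ⇒ V=0.0000 continue | (k=7,j=7): S=215.1113, (K−S)⁺=0.0000, hold=0.0000 ⇒ V=0.0000 continue  boundary S*=114.3789
step 6: (k=6,j=0): S=54.7405, (K−S)⁺=86.6895, hold=86.2494 ⇒ V=86.6895 exercise | (k=6,j=1): S=67.5691, (K−S)⁺=73.8609, hold=73.4208 ⇒ V=73.8609 exercise | (k=6,j=2): S=83.4041, (K−S)⁺=58.0259, hold=57.5858 ⇒ V=58.0259 exercise | (k=6,j=3): S=102.9500, (K−S)⁺=38.4800, hold=38.0399 ⇒ V=38.4800 exercise | (k=6,j=4): S=127.0766, (K−S)⁺=14.3534, hold=17.3576 ⇒ V=17.3576 continue | (k=6,j=5): S=156.8573, (K−S)⁺=0.0000, hold=3.7319 ⇒ V=3.7319 continue | (k=6,j=6): S=193.6171, (K−S)⁺=0.0000, hold=0.0000 ⇒ V=0.0000 continue  boundary S*=102.9500
step 5: (k=5,j=0): S=60.8175, (K−S)⁺=80.6125, hold=80.1724 ⇒ V=80.6125 exercise | (k=5,j=1): S=75.0702, (K−S)⁺=66.3598, hold=65.9197 ⇒ V=66.3598 exercise | (k=5,j=2): S=92.6631, (K−S)⁺=48.7669, hold=48.3268 ⇒ V=48.7669 exercise | (k=5,j=3): S=114.3789, (K−S)⁺=27.0511, hold=28.0740 ⇒ V=28.0740 continue | (k=5,j=4): S=141.1839, (K−S)⁺=0.2461, hold=10.6681 ⇒ V=10.6681 continue | (k=5,j=5): S=174.2706, (K−S)⁺=0.0000, hold=1.9029 ⇒ V=1.9029 continue  boundary S*=92.6631
step 4: (k=4,j=0): S=67.5691, (K−S)⁺=73.8609, hold=73.4208 ⇒ V=73.8609 exercise | (k=4,j=1): S=83.4041, (K−S)⁺=58.0259, hold=57.5858 ⇒ V=58.0259 exercise | (k=4,j=2): S=102.9500, (K−S)⁺=38.4800, hold=38.5380 ⇒ V=38.5380 continue | (k=4,j=3): S=127.0766, (K−S)⁺=14.3534, hold=19.5102 ⇒ V=19.5102 continue | (k=4,j=4): S=156.8573, (K−S)⁺=0.0000, hold=6.3664 ⇒ V=6.3664 continue  boundary S*=83.4041
step 3: (k=3,j=0): S=75.0702, (K−S)⁺=66.3598, hold=65.9197 ⇒ V=66.3598 exercise | (k=3,j=1): S=92.6631, (K−S)⁺=48.7669, hold=48.3550 ⇒ V=48.7669 exercise | (k=3,j=2): S=114.3789, (K−S)⁺=27.0511, hold=29.1518 ⇒ V=29.1518 continue | (k=3,j=3): S=141.1839, (K−S)⁺=0.2461, hold=13.0487 ⇒ V=13.0487 continue  boundary S*=92.6631
step 2: (k=2,j=0): S=83.4041, (K−S)⁺=58.0259, hold=57.5858 ⇒ V=58.0259 exercise | (k=2,j=1): S=102.9500, (K−S)⁺=38.4800, hold=39.0629 ⇒ V=39.0629 continue | (k=2,j=2): S=127.0766, (K−S)⁺=14.3534, hold=21.2191 ⇒ V=21.2191 continue  boundary S*=83.4041
step 1: (k=1,j=0): S=92.6631, (K−S)⁺=48.7669, hold=48.6107 ⇒ V=48.7669 exercise | (k=1,j=1): S=114.3789, (K−S)⁺=27.0511, hold=30.2517 ⇒ V=30.2517 continue  boundary S*=92.6631
step 0: (k=0,j=0): S=102.9500, (K−S)⁺=38.4800, hold=39.5985 ⇒ V=39.5985 continue  boundary S*=-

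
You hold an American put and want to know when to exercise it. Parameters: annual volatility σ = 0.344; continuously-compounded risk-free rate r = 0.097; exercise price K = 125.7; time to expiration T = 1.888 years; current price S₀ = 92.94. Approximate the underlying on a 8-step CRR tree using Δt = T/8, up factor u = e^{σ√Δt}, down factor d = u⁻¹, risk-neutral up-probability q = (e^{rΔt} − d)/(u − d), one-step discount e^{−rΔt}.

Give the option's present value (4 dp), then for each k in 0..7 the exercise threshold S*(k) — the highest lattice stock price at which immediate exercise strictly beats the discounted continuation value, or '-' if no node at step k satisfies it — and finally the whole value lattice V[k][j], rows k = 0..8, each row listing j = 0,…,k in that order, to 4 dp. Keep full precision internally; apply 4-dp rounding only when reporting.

Δt=0.23600, u=1.18189, d=0.84610, q=0.52728, disc=e^(-rΔt)=0.97737
k=8 terminal: V=max(K-S,0) → 101.2889 91.6011 78.0684 59.1652 32.7600 0.0000 0.0000 0.0000 0.0000
k=7: j=0 S=28.8512 intr=96.8488 cont=94.0040 V=96.8488[EX]; j=1 S=40.3012 intr=85.3988 cont=82.5540 V=85.3988[EX]; j=2 S=56.2953 intr=69.4047 cont=66.5599 V=69.4047[EX]; j=3 S=78.6368 intr=47.0632 cont=44.2184 V=47.0632[EX]; j=4 S=109.8448 intr=15.8552 cont=15.1359 V=15.8552[EX]; j=5 S=153.4382 intr=0.0000 cont=0.0000 V=0.0000[hold]; j=6 S=214.3322 intr=0.0000 cont=0.0000 V=0.0000[hold]; j=7 S=299.3928 intr=0.0000 cont=0.0000 V=0.0000[hold]  S*(7)=109.8448
k=6: j=0 S=34.0989 intr=91.6011 cont=88.7562 V=91.6011[EX]; j=1 S=47.6316 intr=78.0684 cont=75.2236 V=78.0684[EX]; j=2 S=66.5348 intr=59.1652 cont=56.3204 V=59.1652[EX]; j=3 S=92.9400 intr=32.7600 cont=29.9152 V=32.7600[EX]; j=4 S=129.8245 intr=0.0000 cont=7.3254 V=7.3254[hold]; j=5 S=181.3471 intr=0.0000 cont=0.0000 V=0.0000[hold]; j=6 S=253.3170 intr=0.0000 cont=0.0000 V=0.0000[hold]  S*(6)=92.9400
k=5: j=0 S=40.3012 intr=85.3988 cont=82.5540 V=85.3988[EX]; j=1 S=56.2953 intr=69.4047 cont=66.5599 V=69.4047[EX]; j=2 S=78.6368 intr=47.0632 cont=44.2184 V=47.0632[EX]; j=3 S=109.8448 intr=15.8552 cont=18.9110 V=18.9110[hold]; j=4 S=153.4382 intr=0.0000 cont=3.3845 V=3.3845[hold]; j=5 S=214.3322 intr=0.0000 cont=0.0000 V=0.0000[hold]  S*(5)=78.6368
k=4: j=0 S=47.6316 intr=78.0684 cont=75.2236 V=78.0684[EX]; j=1 S=66.5348 intr=59.1652 cont=56.3204 V=59.1652[EX]; j=2 S=92.9400 intr=32.7600 cont=31.4900 V=32.7600[EX]; j=3 S=129.8245 intr=0.0000 cont=10.4815 V=10.4815[hold]; j=4 S=181.3471 intr=0.0000 cont=1.5637 V=1.5637[hold]  S*(4)=92.9400
k=3: j=0 S=56.2953 intr=69.4047 cont=66.5599 V=69.4047[EX]; j=1 S=78.6368 intr=47.0632 cont=44.2184 V=47.0632[EX]; j=2 S=109.8448 intr=15.8552 cont=20.5375 V=20.5375[hold]; j=3 S=153.4382 intr=0.0000 cont=5.6486 V=5.6486[hold]  S*(3)=78.6368
k=2: j=0 S=66.5348 intr=59.1652 cont=56.3204 V=59.1652[EX]; j=1 S=92.9400 intr=32.7600 cont=32.3282 V=32.7600[EX]; j=2 S=129.8245 intr=0.0000 cont=12.3997 V=12.3997[hold]  S*(2)=92.9400
k=1: j=0 S=78.6368 intr=47.0632 cont=44.2184 V=47.0632[EX]; j=1 S=109.8448 intr=15.8552 cont=21.5260 V=21.5260[hold]  S*(1)=78.6368
k=0: j=0 S=92.9400 intr=32.7600 cont=32.8376 V=32.8376[hold]  S*(0)=-

price = 32.8376
boundary = - 78.6368 92.9400 78.6368 92.9400 78.6368 92.9400 109.8448
tree:
32.8376
47.0632 21.5260
59.1652 32.7600 12.3997
69.4047 47.0632 20.5375 5.6486
78.0684 59.1652 32.7600 10.4815 1.5637
85.3988 69.4047 47.0632 18.9110 3.3845 0.0000
91.6011 78.0684 59.1652 32.7600 7.3254 0.0000 0.0000
96.8488 85.3988 69.4047 47.0632 15.8552 0.0000 0.0000 0.0000
101.2889 91.6011 78.0684 59.1652 32.7600 0.0000 0.0000 0.0000 0.0000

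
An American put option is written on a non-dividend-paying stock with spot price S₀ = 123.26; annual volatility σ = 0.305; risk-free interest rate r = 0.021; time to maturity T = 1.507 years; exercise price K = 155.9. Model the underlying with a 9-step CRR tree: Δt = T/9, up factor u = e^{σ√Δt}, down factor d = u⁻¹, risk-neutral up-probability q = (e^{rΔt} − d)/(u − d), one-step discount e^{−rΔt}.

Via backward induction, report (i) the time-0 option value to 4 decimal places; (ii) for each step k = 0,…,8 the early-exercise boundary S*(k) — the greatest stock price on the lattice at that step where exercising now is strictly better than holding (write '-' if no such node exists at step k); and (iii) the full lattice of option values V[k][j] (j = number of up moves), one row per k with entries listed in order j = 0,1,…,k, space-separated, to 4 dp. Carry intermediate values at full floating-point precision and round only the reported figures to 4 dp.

Δt=0.16744  u=1.13293  d=0.88267  q=0.48291  discount=0.99649
step 9 (expiry): payoffs max(K−S,0) = 115.8134 104.4477 89.8596 71.1354 47.1023 16.2552 0.0000 0.0000 0.0000 0.0000
step 8: (k=8,j=0): S=45.4153, (K−S)⁺=110.4847, hold=109.9375 ⇒ V=110.4847 exercise | (k=8,j=1): S=58.2917, (K−S)⁺=97.6083, hold=97.0610 ⇒ V=97.6083 exercise | (k=8,j=2): S=74.8190, (K−S)⁺=81.0810, hold=80.5337 ⇒ V=81.0810 exercise | (k=8,j=3): S=96.0323, (K−S)⁺=59.8677, hold=59.3205 ⇒ V=59.8677 exercise | (k=8,j=4): S=123.2600, (K−S)⁺=32.6400, hold=32.0928 ⇒ V=32.6400 exercise | (k=8,j=5): S=158.2076, (K−S)⁺=0.0000, hold=8.3758 ⇒ V=8.3758 continue | (k=8,j=6): S=203.0637, (K−S)⁺=0.0000, hold=0.0000 ⇒ V=0.0000 continue | (k=8,j=7): S=260.6377, (K−S)⁺=0.0000, hold=0.0000 ⇒ V=0.0000 continue | (k=8,j=8): S=334.5356, (K−S)⁺=0.0000, hold=0.0000 ⇒ V=0.0000 continue  boundary S*=123.2600
step 7: (k=7,j=0): S=51.4523, (K−S)⁺=104.4477, hold=103.9005 ⇒ V=104.4477 exercise | (k=7,j=1): S=66.0404, (K−S)⁺=89.8596, hold=89.3124 ⇒ V=89.8596 exercise | (k=7,j=2): S=84.7646, (K−S)⁺=71.1354, hold=70.5882 ⇒ V=71.1354 exercise | (k=7,j=3): S=108.7977, (K−S)⁺=47.1023, hold=46.5551 ⇒ V=47.1023 exercise | (k=7,j=4): S=139.6448, (K−S)⁺=16.2552, hold=20.8490 ⇒ V=20.8490 continue | (k=7,j=5): S=179.2379, (K−S)⁺=0.0000, hold=4.3158 ⇒ V=4.3158 continue | (k=7,j=6): S=230.0566, (K−S)⁺=0.0000, hold=0.0000 ⇒ V=0.0000 continue | (k=7,j=7): S=295.2839, (K−S)⁺=0.0000, hold=0.0000 ⇒ V=0.0000 continue  boundary S*=108.7977
step 6: (k=6,j=0): S=58.2917, (K−S)⁺=97.6083, hold=97.0610 ⇒ V=97.6083 exercise | (k=6,j=1): S=74.8190, (K−S)⁺=81.0810, hold=80.5337 ⇒ V=81.0810 exercise | (k=6,j=2): S=96.0323, (K−S)⁺=59.8677, hold=59.3205 ⇒ V=59.8677 exercise | (k=6,j=3): S=123.2600, (K−S)⁺=32.6400, hold=34.3034 ⇒ V=34.3034 continue | (k=6,j=4): S=158.2076, (K−S)⁺=0.0000, hold=12.8198 ⇒ V=12.8198 continue | (k=6,j=5): S=203.0637, (K−S)⁺=0.0000, hold=2.2238 ⇒ V=2.2238 continue | (k=6,j=6): S=260.6377, (K−S)⁺=0.0000, hold=0.0000 ⇒ V=0.0000 continue  boundary S*=96.0323
step 5: (k=5,j=0): S=66.0404, (K−S)⁺=89.8596, hold=89.3124 ⇒ V=89.8596 exercise | (k=5,j=1): S=84.7646, (K−S)⁺=71.1354, hold=70.5882 ⇒ V=71.1354 exercise | (k=5,j=2): S=108.7977, (K−S)⁺=47.1023, hold=47.3555 ⇒ V=47.3555 continue | (k=5,j=3): S=139.6448, (K−S)⁺=16.2552, hold=23.8446 ⇒ V=23.8446 continue | (k=5,j=4): S=179.2379, (K−S)⁺=0.0000, hold=7.6758 ⇒ V=7.6758 continue | (k=5,j=5): S=230.0566, (K−S)⁺=0.0000, hold=1.1459 ⇒ V=1.1459 continue  boundary S*=84.7646
step 4: (k=4,j=0): S=74.8190, (K−S)⁺=81.0810, hold=80.5337 ⇒ V=81.0810 exercise | (k=4,j=1): S=96.0323, (K−S)⁺=59.8677, hold=59.4424 ⇒ V=59.8677 exercise | (k=4,j=2): S=123.2600, (K−S)⁺=32.6400, hold=35.8754 ⇒ V=35.8754 continue | (k=4,j=3): S=158.2076, (K−S)⁺=0.0000, hold=15.9802 ⇒ V=15.9802 continue | (k=4,j=4): S=203.0637, (K−S)⁺=0.0000, hold=4.5065 ⇒ V=4.5065 continue  boundary S*=96.0323
step 3: (k=3,j=0): S=84.7646, (K−S)⁺=71.1354, hold=70.5882 ⇒ V=71.1354 exercise | (k=3,j=1): S=108.7977, (K−S)⁺=47.1023, hold=48.1120 ⇒ V=48.1120 continue | (k=3,j=2): S=139.6448, (K−S)⁺=16.2552, hold=26.1755 ⇒ V=26.1755 continue | (k=3,j=3): S=179.2379, (K−S)⁺=0.0000, hold=10.4027 ⇒ V=10.4027 continue  boundary S*=84.7646
step 2: (k=2,j=0): S=96.0323, (K−S)⁺=59.8677, hold=59.8064 ⇒ V=59.8677 exercise | (k=2,j=1): S=123.2600, (K−S)⁺=32.6400, hold=37.3869 ⇒ V=37.3869 continue | (k=2,j=2): S=158.2076, (K−S)⁺=0.0000, hold=18.4935 ⇒ V=18.4935 continue  boundary S*=96.0323
step 1: (k=1,j=0): S=108.7977, (K−S)⁺=47.1023, hold=48.8394 ⇒ V=48.8394 continue | (k=1,j=1): S=139.6448, (K−S)⁺=16.2552, hold=28.1638 ⇒ V=28.1638 continue  boundary S*=-
step 0: (k=0,j=0): S=123.2600, (K−S)⁺=32.6400, hold=38.7184 ⇒ V=38.7184 continue  boundary S*=-

price = 38.7184
boundary = - - 96.0323 84.7646 96.0323 84.7646 96.0323 108.7977 123.2600
tree:
38.7184
48.8394 28.1638
59.8677 37.3869 18.4935
71.1354 48.1120 26.1755 10.4027
81.0810 59.8677 35.8754 15.9802 4.5065
89.8596 71.1354 47.3555 23.8446 7.6758 1.1459
97.6083 81.0810 59.8677 34.3034 12.8198 2.2238 0.0000
104.4477 89.8596 71.1354 47.1023 20.8490 4.3158 0.0000 0.0000
110.4847 97.6083 81.0810 59.8677 32.6400 8.3758 0.0000 0.0000 0.0000
115.8134 104.4477 89.8596 71.1354 47.1023 16.2552 0.0000 0.0000 0.0000 0.0000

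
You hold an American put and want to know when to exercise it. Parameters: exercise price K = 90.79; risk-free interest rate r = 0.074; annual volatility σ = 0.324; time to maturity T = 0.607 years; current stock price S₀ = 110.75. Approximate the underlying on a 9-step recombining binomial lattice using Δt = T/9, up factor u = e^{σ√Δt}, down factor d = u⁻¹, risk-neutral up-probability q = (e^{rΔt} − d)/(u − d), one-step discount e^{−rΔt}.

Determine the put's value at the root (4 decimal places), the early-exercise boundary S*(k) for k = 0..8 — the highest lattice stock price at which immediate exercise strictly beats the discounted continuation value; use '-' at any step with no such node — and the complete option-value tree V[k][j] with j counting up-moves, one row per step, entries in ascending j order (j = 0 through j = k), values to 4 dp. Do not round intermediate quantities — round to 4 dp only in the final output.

price = 2.4092
boundary = - - - - - 72.7159 66.8477 72.7159 79.0992
tree:
2.4092
3.8097 1.0801
5.8873 1.8404 0.3564
8.8546 3.0792 0.6620 0.0648
12.8954 5.0386 1.2168 0.1326 0.0000
18.0741 8.0202 2.2082 0.2712 0.0000 0.0000
23.9423 12.3234 3.9427 0.5547 0.0000 0.0000 0.0000
29.3369 18.0741 6.8900 1.1346 0.0000 0.0000 0.0000 0.0000
34.2962 23.9423 11.6908 2.3208 0.0000 0.0000 0.0000 0.0000 0.0000
38.8552 29.3369 18.0741 4.7471 0.0000 0.0000 0.0000 0.0000 0.0000 0.0000

params: Δt=0.06744 u=1.08778 d=0.91930 q=0.50867 e^(-rΔt)=0.99502
t_9 payoffs: 38.8552 29.3369 18.0741 4.7471 0.0000 0.0000 0.0000 0.0000 0.0000 0.0000
t_8: node(8,0) S=56.4938 payoff=34.2962 vs cont=33.8442 → 34.2962 [stop]  node(8,1) S=66.8477 payoff=23.9423 vs cont=23.4903 → 23.9423 [stop]  node(8,2) S=79.0992 payoff=11.6908 vs cont=11.2388 → 11.6908 [stop]  node(8,3) S=93.5962 payoff=0.0000 vs cont=2.3208 → 2.3208 [wait]  node(8,4) S=110.7500 payoff=0.0000 vs cont=0.0000 → 0.0000 [wait]  node(8,5) S=131.0477 payoff=0.0000 vs cont=0.0000 → 0.0000 [wait]  node(8,6) S=155.0655 payoff=0.0000 vs cont=0.0000 → 0.0000 [wait]  node(8,7) S=183.4851 payoff=0.0000 vs cont=0.0000 → 0.0000 [wait]  node(8,8) S=217.1134 payoff=0.0000 vs cont=0.0000 → 0.0000 [wait]  ⇒ S*(8)=79.0992
t_7: node(7,0) S=61.4531 payoff=29.3369 vs cont=28.8849 → 29.3369 [stop]  node(7,1) S=72.7159 payoff=18.0741 vs cont=17.6221 → 18.0741 [stop]  node(7,2) S=86.0429 payoff=4.7471 vs cont=6.8900 → 6.8900 [wait]  node(7,3) S=101.8124 payoff=0.0000 vs cont=1.1346 → 1.1346 [wait]  node(7,4) S=120.4721 payoff=0.0000 vs cont=0.0000 → 0.0000 [wait]  node(7,5) S=142.5517 payoff=0.0000 vs cont=0.0000 → 0.0000 [wait]  node(7,6) S=168.6778 payoff=0.0000 vs cont=0.0000 → 0.0000 [wait]  node(7,7) S=199.5923 payoff=0.0000 vs cont=0.0000 → 0.0000 [wait]  ⇒ S*(7)=72.7159
t_6: node(6,0) S=66.8477 payoff=23.9423 vs cont=23.4903 → 23.9423 [stop]  node(6,1) S=79.0992 payoff=11.6908 vs cont=12.3234 → 12.3234 [wait]  node(6,2) S=93.5962 payoff=0.0000 vs cont=3.9427 → 3.9427 [wait]  node(6,3) S=110.7500 payoff=0.0000 vs cont=0.5547 → 0.5547 [wait]  node(6,4) S=131.0477 payoff=0.0000 vs cont=0.0000 → 0.0000 [wait]  node(6,5) S=155.0655 payoff=0.0000 vs cont=0.0000 → 0.0000 [wait]  node(6,6) S=183.4851 payoff=0.0000 vs cont=0.0000 → 0.0000 [wait]  ⇒ S*(6)=66.8477
t_5: node(5,0) S=72.7159 payoff=18.0741 vs cont=17.9423 → 18.0741 [stop]  node(5,1) S=86.0429 payoff=4.7471 vs cont=8.0202 → 8.0202 [wait]  node(5,2) S=101.8124 payoff=0.0000 vs cont=2.2082 → 2.2082 [wait]  node(5,3) S=120.4721 payoff=0.0000 vs cont=0.2712 → 0.2712 [wait]  node(5,4) S=142.5517 payoff=0.0000 vs cont=0.0000 → 0.0000 [wait]  node(5,5) S=168.6778 payoff=0.0000 vs cont=0.0000 → 0.0000 [wait]  ⇒ S*(5)=72.7159
t_4: node(4,0) S=79.0992 payoff=11.6908 vs cont=12.8954 → 12.8954 [wait]  node(4,1) S=93.5962 payoff=0.0000 vs cont=5.0386 → 5.0386 [wait]  node(4,2) S=110.7500 payoff=0.0000 vs cont=1.2168 → 1.2168 [wait]  node(4,3) S=131.0477 payoff=0.0000 vs cont=0.1326 → 0.1326 [wait]  node(4,4) S=155.0655 payoff=0.0000 vs cont=0.0000 → 0.0000 [wait]  ⇒ S*(4)=-
t_3: node(3,0) S=86.0429 payoff=4.7471 vs cont=8.8546 → 8.8546 [wait]  node(3,1) S=101.8124 payoff=0.0000 vs cont=3.0792 → 3.0792 [wait]  node(3,2) S=120.4721 payoff=0.0000 vs cont=0.6620 → 0.6620 [wait]  node(3,3) S=142.5517 payoff=0.0000 vs cont=0.0648 → 0.0648 [wait]  ⇒ S*(3)=-
t_2: node(2,0) S=93.5962 payoff=0.0000 vs cont=5.8873 → 5.8873 [wait]  node(2,1) S=110.7500 payoff=0.0000 vs cont=1.8404 → 1.8404 [wait]  node(2,2) S=131.0477 payoff=0.0000 vs cont=0.3564 → 0.3564 [wait]  ⇒ S*(2)=-
t_1: node(1,0) S=101.8124 payoff=0.0000 vs cont=3.8097 → 3.8097 [wait]  node(1,1) S=120.4721 payoff=0.0000 vs cont=1.0801 → 1.0801 [wait]  ⇒ S*(1)=-
t_0: node(0,0) S=110.7500 payoff=0.0000 vs cont=2.4092 → 2.4092 [wait]  ⇒ S*(0)=-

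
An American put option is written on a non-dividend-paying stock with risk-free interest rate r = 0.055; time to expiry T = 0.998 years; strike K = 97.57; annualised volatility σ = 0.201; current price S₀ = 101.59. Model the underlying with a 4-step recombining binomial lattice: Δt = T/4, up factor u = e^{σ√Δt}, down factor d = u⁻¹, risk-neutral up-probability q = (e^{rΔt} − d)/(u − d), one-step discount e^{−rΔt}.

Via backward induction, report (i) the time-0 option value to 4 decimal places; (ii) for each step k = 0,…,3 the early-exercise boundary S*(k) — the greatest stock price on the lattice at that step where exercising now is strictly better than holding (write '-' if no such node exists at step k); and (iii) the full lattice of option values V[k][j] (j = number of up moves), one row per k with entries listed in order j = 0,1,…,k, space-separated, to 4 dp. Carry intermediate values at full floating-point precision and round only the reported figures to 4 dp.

params: Δt=0.24950 u=1.10561 d=0.90448 q=0.54362 e^(-rΔt)=0.98637
t_4 payoffs: 29.5809 14.4616 0.0000 0.0000 0.0000
t_3: node(3,0) S=75.1696 payoff=22.4004 vs cont=21.0707 → 22.4004 [stop]  node(3,1) S=91.8857 payoff=5.6843 vs cont=6.5101 → 6.5101 [wait]  node(3,2) S=112.3192 payoff=0.0000 vs cont=0.0000 → 0.0000 [wait]  node(3,3) S=137.2966 payoff=0.0000 vs cont=0.0000 → 0.0000 [wait]  ⇒ S*(3)=75.1696
t_2: node(2,0) S=83.1084 payoff=14.4616 vs cont=13.5746 → 14.4616 [stop]  node(2,1) S=101.5900 payoff=0.0000 vs cont=2.9306 → 2.9306 [wait]  node(2,2) S=124.1815 payoff=0.0000 vs cont=0.0000 → 0.0000 [wait]  ⇒ S*(2)=83.1084
t_1: node(1,0) S=91.8857 payoff=5.6843 vs cont=8.0815 → 8.0815 [wait]  node(1,1) S=112.3192 payoff=0.0000 vs cont=1.3192 → 1.3192 [wait]  ⇒ S*(1)=-
t_0: node(0,0) S=101.5900 payoff=0.0000 vs cont=4.3454 → 4.3454 [wait]  ⇒ S*(0)=-

price = 4.3454
boundary = - - 83.1084 75.1696
tree:
4.3454
8.0815 1.3192
14.4616 2.9306 0.0000
22.4004 6.5101 0.0000 0.0000
29.5809 14.4616 0.0000 0.0000 0.0000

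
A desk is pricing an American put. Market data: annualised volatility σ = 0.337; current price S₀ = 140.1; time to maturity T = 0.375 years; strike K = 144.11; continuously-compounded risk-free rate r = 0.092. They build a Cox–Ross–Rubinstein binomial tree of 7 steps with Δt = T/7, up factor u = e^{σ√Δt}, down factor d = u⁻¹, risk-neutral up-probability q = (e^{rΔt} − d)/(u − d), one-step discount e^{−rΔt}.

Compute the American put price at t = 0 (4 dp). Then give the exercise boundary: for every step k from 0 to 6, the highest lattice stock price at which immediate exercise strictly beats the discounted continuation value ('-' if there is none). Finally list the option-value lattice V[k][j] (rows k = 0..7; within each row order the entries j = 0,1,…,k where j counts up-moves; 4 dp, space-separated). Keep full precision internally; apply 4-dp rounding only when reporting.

Δt=0.05357, u=1.08112, d=0.92496, q=0.51215, disc=e^(-rΔt)=0.99508
k=7 terminal: V=max(K-S,0) → 62.9556 49.2545 33.2403 14.5225 0.0000 0.0000 0.0000 0.0000
k=6: j=0 S=87.7379 intr=56.3721 cont=55.6636 V=56.3721[EX]; j=1 S=102.5505 intr=41.5595 cont=40.8510 V=41.5595[EX]; j=2 S=119.8638 intr=24.2462 cont=23.5377 V=24.2462[EX]; j=3 S=140.1000 intr=4.0100 cont=7.0500 V=7.0500[hold]; j=4 S=163.7527 intr=0.0000 cont=0.0000 V=0.0000[hold]; j=5 S=191.3985 intr=0.0000 cont=0.0000 V=0.0000[hold]; j=6 S=223.7118 intr=0.0000 cont=0.0000 V=0.0000[hold]  S*(6)=119.8638
k=5: j=0 S=94.8555 intr=49.2545 cont=48.5460 V=49.2545[EX]; j=1 S=110.8697 intr=33.2403 cont=32.5318 V=33.2403[EX]; j=2 S=129.5875 intr=14.5225 cont=15.3633 V=15.3633[hold]; j=3 S=151.4653 intr=0.0000 cont=3.4224 V=3.4224[hold]; j=4 S=177.0368 intr=0.0000 cont=0.0000 V=0.0000[hold]; j=5 S=206.9254 intr=0.0000 cont=0.0000 V=0.0000[hold]  S*(5)=110.8697
k=4: j=0 S=102.5505 intr=41.5595 cont=40.8510 V=41.5595[EX]; j=1 S=119.8638 intr=24.2462 cont=23.9662 V=24.2462[EX]; j=2 S=140.1000 intr=4.0100 cont=9.2023 V=9.2023[hold]; j=3 S=163.7527 intr=0.0000 cont=1.6614 V=1.6614[hold]; j=4 S=191.3985 intr=0.0000 cont=0.0000 V=0.0000[hold]  S*(4)=119.8638
k=3: j=0 S=110.8697 intr=33.2403 cont=32.5318 V=33.2403[EX]; j=1 S=129.5875 intr=14.5225 cont=16.4602 V=16.4602[hold]; j=2 S=151.4653 intr=0.0000 cont=5.3140 V=5.3140[hold]; j=3 S=177.0368 intr=0.0000 cont=0.8065 V=0.8065[hold]  S*(3)=110.8697
k=2: j=0 S=119.8638 intr=24.2462 cont=24.5252 V=24.5252[hold]; j=1 S=140.1000 intr=4.0100 cont=10.6988 V=10.6988[hold]; j=2 S=163.7527 intr=0.0000 cont=2.9907 V=2.9907[hold]  S*(2)=-
k=1: j=0 S=129.5875 intr=14.5225 cont=17.3583 V=17.3583[hold]; j=1 S=151.4653 intr=0.0000 cont=6.7179 V=6.7179[hold]  S*(1)=-
k=0: j=0 S=140.1000 intr=4.0100 cont=11.8503 V=11.8503[hold]  S*(0)=-

price = 11.8503
boundary = - - - 110.8697 119.8638 110.8697 119.8638
tree:
11.8503
17.3583 6.7179
24.5252 10.6988 2.9907
33.2403 16.4602 5.3140 0.8065
41.5595 24.2462 9.2023 1.6614 0.0000
49.2545 33.2403 15.3633 3.4224 0.0000 0.0000
56.3721 41.5595 24.2462 7.0500 0.0000 0.0000 0.0000
62.9556 49.2545 33.2403 14.5225 0.0000 0.0000 0.0000 0.0000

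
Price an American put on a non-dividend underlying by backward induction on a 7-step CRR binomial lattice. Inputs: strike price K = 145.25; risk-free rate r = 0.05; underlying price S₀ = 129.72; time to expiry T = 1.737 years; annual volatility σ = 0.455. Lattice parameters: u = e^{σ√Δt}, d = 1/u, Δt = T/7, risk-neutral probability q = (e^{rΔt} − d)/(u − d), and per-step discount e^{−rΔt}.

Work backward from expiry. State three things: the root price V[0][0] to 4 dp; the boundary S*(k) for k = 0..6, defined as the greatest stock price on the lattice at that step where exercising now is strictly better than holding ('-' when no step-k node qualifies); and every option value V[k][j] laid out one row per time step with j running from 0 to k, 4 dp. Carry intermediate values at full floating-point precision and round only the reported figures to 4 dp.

Δt=0.24814  u=1.25440  d=0.79720  q=0.47088  discount=0.98767
step 7 (expiry): payoffs max(K−S,0) = 118.7060 103.4828 79.5290 41.8376 0.0000 0.0000 0.0000 0.0000
step 6: (k=6,j=0): S=33.2967, (K−S)⁺=111.9533, hold=110.1623 ⇒ V=111.9533 exercise | (k=6,j=1): S=52.3926, (K−S)⁺=92.8574, hold=91.0664 ⇒ V=92.8574 exercise | (k=6,j=2): S=82.4401, (K−S)⁺=62.8099, hold=61.0189 ⇒ V=62.8099 exercise | (k=6,j=3): S=129.7200, (K−S)⁺=15.5300, hold=21.8640 ⇒ V=21.8640 continue | (k=6,j=4): S=204.1153, (K−S)⁺=0.0000, hold=0.0000 ⇒ V=0.0000 continue | (k=6,j=5): S=321.1769, (K−S)⁺=0.0000, hold=0.0000 ⇒ V=0.0000 continue | (k=6,j=6): S=505.3740, (K−S)⁺=0.0000, hold=0.0000 ⇒ V=0.0000 continue  boundary S*=82.4401
step 5: (k=5,j=0): S=41.7672, (K−S)⁺=103.4828, hold=101.6918 ⇒ V=103.4828 exercise | (k=5,j=1): S=65.7210, (K−S)⁺=79.5290, hold=77.7380 ⇒ V=79.5290 exercise | (k=5,j=2): S=103.4124, (K−S)⁺=41.8376, hold=42.9924 ⇒ V=42.9924 continue | (k=5,j=3): S=162.7201, (K−S)⁺=0.0000, hold=11.4259 ⇒ V=11.4259 continue | (k=5,j=4): S=256.0412, (K−S)⁺=0.0000, hold=0.0000 ⇒ V=0.0000 continue | (k=5,j=5): S=402.8827, (K−S)⁺=0.0000, hold=0.0000 ⇒ V=0.0000 continue  boundary S*=65.7210
step 4: (k=4,j=0): S=52.3926, (K−S)⁺=92.8574, hold=91.0664 ⇒ V=92.8574 exercise | (k=4,j=1): S=82.4401, (K−S)⁺=62.8099, hold=61.5560 ⇒ V=62.8099 exercise | (k=4,j=2): S=129.7200, (K−S)⁺=15.5300, hold=27.7814 ⇒ V=27.7814 continue | (k=4,j=3): S=204.1153, (K−S)⁺=0.0000, hold=5.9711 ⇒ V=5.9711 continue | (k=4,j=4): S=321.1769, (K−S)⁺=0.0000, hold=0.0000 ⇒ V=0.0000 continue  boundary S*=82.4401
step 3: (k=3,j=0): S=65.7210, (K−S)⁺=79.5290, hold=77.7380 ⇒ V=79.5290 exercise | (k=3,j=1): S=103.4124, (K−S)⁺=41.8376, hold=45.7445 ⇒ V=45.7445 continue | (k=3,j=2): S=162.7201, (K−S)⁺=0.0000, hold=17.2953 ⇒ V=17.2953 continue | (k=3,j=3): S=256.0412, (K−S)⁺=0.0000, hold=3.1204 ⇒ V=3.1204 continue  boundary S*=65.7210
step 2: (k=2,j=0): S=82.4401, (K−S)⁺=62.8099, hold=62.8359 ⇒ V=62.8359 continue | (k=2,j=1): S=129.7200, (K−S)⁺=15.5300, hold=31.9493 ⇒ V=31.9493 continue | (k=2,j=2): S=204.1153, (K−S)⁺=0.0000, hold=10.4896 ⇒ V=10.4896 continue  boundary S*=-
step 1: (k=1,j=0): S=103.4124, (K−S)⁺=41.8376, hold=47.6965 ⇒ V=47.6965 continue | (k=1,j=1): S=162.7201, (K−S)⁺=0.0000, hold=21.5750 ⇒ V=21.5750 continue  boundary S*=-
step 0: (k=0,j=0): S=129.7200, (K−S)⁺=15.5300, hold=34.9598 ⇒ V=34.9598 continue  boundary S*=-

price = 34.9598
boundary = - - - 65.7210 82.4401 65.7210 82.4401
tree:
34.9598
47.6965 21.5750
62.8359 31.9493 10.4896
79.5290 45.7445 17.2953 3.1204
92.8574 62.8099 27.7814 5.9711 0.0000
103.4828 79.5290 42.9924 11.4259 0.0000 0.0000
111.9533 92.8574 62.8099 21.8640 0.0000 0.0000 0.0000
118.7060 103.4828 79.5290 41.8376 0.0000 0.0000 0.0000 0.0000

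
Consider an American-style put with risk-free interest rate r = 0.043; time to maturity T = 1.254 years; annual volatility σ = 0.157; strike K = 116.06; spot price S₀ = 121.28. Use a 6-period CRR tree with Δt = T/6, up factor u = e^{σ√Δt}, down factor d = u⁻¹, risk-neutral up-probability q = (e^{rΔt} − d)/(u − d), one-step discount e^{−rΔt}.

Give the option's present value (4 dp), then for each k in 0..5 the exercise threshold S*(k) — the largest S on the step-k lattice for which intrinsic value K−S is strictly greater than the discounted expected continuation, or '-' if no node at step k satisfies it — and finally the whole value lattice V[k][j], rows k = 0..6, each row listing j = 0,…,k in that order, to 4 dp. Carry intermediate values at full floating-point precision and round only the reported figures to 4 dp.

params: Δt=0.20900 u=1.07441 d=0.93074 q=0.54490 e^(-rΔt)=0.99105
t_6 payoffs: 37.2175 25.0470 10.9979 0.0000 0.0000 0.0000 0.0000
t_5: node(5,0) S=84.7095 payoff=31.3505 vs cont=30.3122 → 31.3505 [stop]  node(5,1) S=97.7856 payoff=18.2744 vs cont=17.2361 → 18.2744 [stop]  node(5,2) S=112.8802 payoff=3.1798 vs cont=4.9604 → 4.9604 [wait]  node(5,3) S=130.3049 payoff=0.0000 vs cont=0.0000 → 0.0000 [wait]  node(5,4) S=150.4193 payoff=0.0000 vs cont=0.0000 → 0.0000 [wait]  node(5,5) S=173.6387 payoff=0.0000 vs cont=0.0000 → 0.0000 [wait]  ⇒ S*(5)=97.7856
t_4: node(4,0) S=91.0130 payoff=25.0470 vs cont=24.0087 → 25.0470 [stop]  node(4,1) S=105.0621 payoff=10.9979 vs cont=10.9210 → 10.9979 [stop]  node(4,2) S=121.2800 payoff=0.0000 vs cont=2.2373 → 2.2373 [wait]  node(4,3) S=140.0013 payoff=0.0000 vs cont=0.0000 → 0.0000 [wait]  node(4,4) S=161.6125 payoff=0.0000 vs cont=0.0000 → 0.0000 [wait]  ⇒ S*(4)=105.0621
t_3: node(3,0) S=97.7856 payoff=18.2744 vs cont=17.2361 → 18.2744 [stop]  node(3,1) S=112.8802 payoff=3.1798 vs cont=6.1686 → 6.1686 [wait]  node(3,2) S=130.3049 payoff=0.0000 vs cont=1.0091 → 1.0091 [wait]  node(3,3) S=150.4193 payoff=0.0000 vs cont=0.0000 → 0.0000 [wait]  ⇒ S*(3)=97.7856
t_2: node(2,0) S=105.0621 payoff=10.9979 vs cont=11.5735 → 11.5735 [wait]  node(2,1) S=121.2800 payoff=0.0000 vs cont=3.3271 → 3.3271 [wait]  node(2,2) S=140.0013 payoff=0.0000 vs cont=0.4551 → 0.4551 [wait]  ⇒ S*(2)=-
t_1: node(1,0) S=112.8802 payoff=3.1798 vs cont=7.0167 → 7.0167 [wait]  node(1,1) S=130.3049 payoff=0.0000 vs cont=1.7464 → 1.7464 [wait]  ⇒ S*(1)=-
t_0: node(0,0) S=121.2800 payoff=0.0000 vs cont=4.1079 → 4.1079 [wait]  ⇒ S*(0)=-

price = 4.1079
boundary = - - - 97.7856 105.0621 97.7856
tree:
4.1079
7.0167 1.7464
11.5735 3.3271 0.4551
18.2744 6.1686 1.0091 0.0000
25.0470 10.9979 2.2373 0.0000 0.0000
31.3505 18.2744 4.9604 0.0000 0.0000 0.0000
37.2175 25.0470 10.9979 0.0000 0.0000 0.0000 0.0000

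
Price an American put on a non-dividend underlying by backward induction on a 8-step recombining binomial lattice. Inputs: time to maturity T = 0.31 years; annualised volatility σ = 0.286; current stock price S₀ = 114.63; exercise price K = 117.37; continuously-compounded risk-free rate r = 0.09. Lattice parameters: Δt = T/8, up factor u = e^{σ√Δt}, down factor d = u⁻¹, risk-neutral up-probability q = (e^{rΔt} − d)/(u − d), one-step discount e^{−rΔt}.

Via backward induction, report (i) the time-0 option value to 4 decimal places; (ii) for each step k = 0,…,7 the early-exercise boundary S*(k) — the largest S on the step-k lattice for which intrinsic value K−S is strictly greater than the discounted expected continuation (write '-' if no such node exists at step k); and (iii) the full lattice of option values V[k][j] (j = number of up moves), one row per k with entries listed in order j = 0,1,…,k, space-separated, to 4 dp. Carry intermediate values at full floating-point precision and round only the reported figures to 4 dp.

price = 7.5274
boundary = - - - 96.8160 102.4230 96.8160 102.4230 108.3547
tree:
7.5274
10.8793 4.4460
15.2252 6.8917 2.1905
20.5540 10.3485 3.7081 0.7873
25.8541 14.9470 6.1214 1.4780 0.1471
30.8640 20.5540 9.7808 2.7432 0.3056 0.0000
35.5997 25.8541 14.9470 5.0192 0.6349 0.0000 0.0000
40.0761 30.8640 20.5540 9.0153 1.3190 0.0000 0.0000 0.0000
44.3074 35.5997 25.8541 14.9470 2.7400 0.0000 0.0000 0.0000 0.0000

Δt=0.03875, u=1.05791, d=0.94526, q=0.51694, disc=e^(-rΔt)=0.99652
k=8 terminal: V=max(K-S,0) → 44.3074 35.5997 25.8541 14.9470 2.7400 0.0000 0.0000 0.0000 0.0000
k=7: j=0 S=77.2939 intr=40.0761 cont=39.6675 V=40.0761[EX]; j=1 S=86.5060 intr=30.8640 cont=30.4554 V=30.8640[EX]; j=2 S=96.8160 intr=20.5540 cont=20.1454 V=20.5540[EX]; j=3 S=108.3547 intr=9.0153 cont=8.6067 V=9.0153[EX]; j=4 S=121.2687 intr=0.0000 cont=1.3190 V=1.3190[hold]; j=5 S=135.7218 intr=0.0000 cont=0.0000 V=0.0000[hold]; j=6 S=151.8974 intr=0.0000 cont=0.0000 V=0.0000[hold]; j=7 S=170.0009 intr=0.0000 cont=0.0000 V=0.0000[hold]  S*(7)=108.3547
k=6: j=0 S=81.7703 intr=35.5997 cont=35.1910 V=35.5997[EX]; j=1 S=91.5159 intr=25.8541 cont=25.4455 V=25.8541[EX]; j=2 S=102.4230 intr=14.9470 cont=14.5384 V=14.9470[EX]; j=3 S=114.6300 intr=2.7400 cont=5.0192 V=5.0192[hold]; j=4 S=128.2919 intr=0.0000 cont=0.6349 V=0.6349[hold]; j=5 S=143.5820 intr=0.0000 cont=0.0000 V=0.0000[hold]; j=6 S=160.6944 intr=0.0000 cont=0.0000 V=0.0000[hold]  S*(6)=102.4230
k=5: j=0 S=86.5060 intr=30.8640 cont=30.4554 V=30.8640[EX]; j=1 S=96.8160 intr=20.5540 cont=20.1454 V=20.5540[EX]; j=2 S=108.3547 intr=9.0153 cont=9.7808 V=9.7808[hold]; j=3 S=121.2687 intr=0.0000 cont=2.7432 V=2.7432[hold]; j=4 S=135.7218 intr=0.0000 cont=0.3056 V=0.3056[hold]; j=5 S=151.8974 intr=0.0000 cont=0.0000 V=0.0000[hold]  S*(5)=96.8160
k=4: j=0 S=91.5159 intr=25.8541 cont=25.4455 V=25.8541[EX]; j=1 S=102.4230 intr=14.9470 cont=14.9327 V=14.9470[EX]; j=2 S=114.6300 intr=2.7400 cont=6.1214 V=6.1214[hold]; j=3 S=128.2919 intr=0.0000 cont=1.4780 V=1.4780[hold]; j=4 S=143.5820 intr=0.0000 cont=0.1471 V=0.1471[hold]  S*(4)=102.4230
k=3: j=0 S=96.8160 intr=20.5540 cont=20.1454 V=20.5540[EX]; j=1 S=108.3547 intr=9.0153 cont=10.3485 V=10.3485[hold]; j=2 S=121.2687 intr=0.0000 cont=3.7081 V=3.7081[hold]; j=3 S=135.7218 intr=0.0000 cont=0.7873 V=0.7873[hold]  S*(3)=96.8160
k=2: j=0 S=102.4230 intr=14.9470 cont=15.2252 V=15.2252[hold]; j=1 S=114.6300 intr=2.7400 cont=6.8917 V=6.8917[hold]; j=2 S=128.2919 intr=0.0000 cont=2.1905 V=2.1905[hold]  S*(2)=-
k=1: j=0 S=108.3547 intr=9.0153 cont=10.8793 V=10.8793[hold]; j=1 S=121.2687 intr=0.0000 cont=4.4460 V=4.4460[hold]  S*(1)=-
k=0: j=0 S=114.6300 intr=2.7400 cont=7.5274 V=7.5274[hold]  S*(0)=-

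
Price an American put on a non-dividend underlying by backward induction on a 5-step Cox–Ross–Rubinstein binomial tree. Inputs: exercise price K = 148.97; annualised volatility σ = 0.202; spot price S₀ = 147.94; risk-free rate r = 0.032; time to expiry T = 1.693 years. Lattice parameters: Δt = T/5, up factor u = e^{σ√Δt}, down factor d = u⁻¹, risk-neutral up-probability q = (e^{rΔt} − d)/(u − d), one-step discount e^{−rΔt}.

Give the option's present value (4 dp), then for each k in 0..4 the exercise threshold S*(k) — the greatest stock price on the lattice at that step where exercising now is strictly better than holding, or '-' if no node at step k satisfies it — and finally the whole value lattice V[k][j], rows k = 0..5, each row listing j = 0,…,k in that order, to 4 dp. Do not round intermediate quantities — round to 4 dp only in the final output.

price = 13.3764
boundary = - - 116.9471 103.9780 116.9471
tree:
13.3764
21.1261 6.4149
32.0229 11.3865 1.9032
44.9920 19.5648 3.9824 0.0000
56.5229 32.0229 8.3329 0.0000 0.0000
66.7750 44.9920 17.4361 0.0000 0.0000 0.0000

params: Δt=0.33860 u=1.12473 d=0.88910 q=0.51688 e^(-rΔt)=0.98922
t_5 payoffs: 66.7750 44.9920 17.4361 0.0000 0.0000 0.0000
t_4: node(4,0) S=92.4471 payoff=56.5229 vs cont=54.9175 → 56.5229 [stop]  node(4,1) S=116.9471 payoff=32.0229 vs cont=30.4175 → 32.0229 [stop]  node(4,2) S=147.9400 payoff=1.0300 vs cont=8.3329 → 8.3329 [wait]  node(4,3) S=187.1465 payoff=0.0000 vs cont=0.0000 → 0.0000 [wait]  node(4,4) S=236.7434 payoff=0.0000 vs cont=0.0000 → 0.0000 [wait]  ⇒ S*(4)=116.9471
t_3: node(3,0) S=103.9780 payoff=44.9920 vs cont=43.3866 → 44.9920 [stop]  node(3,1) S=131.5339 payoff=17.4361 vs cont=19.5648 → 19.5648 [wait]  node(3,2) S=166.3925 payoff=0.0000 vs cont=3.9824 → 3.9824 [wait]  node(3,3) S=210.4892 payoff=0.0000 vs cont=0.0000 → 0.0000 [wait]  ⇒ S*(3)=103.9780
t_2: node(2,0) S=116.9471 payoff=32.0229 vs cont=31.5059 → 32.0229 [stop]  node(2,1) S=147.9400 payoff=1.0300 vs cont=11.3865 → 11.3865 [wait]  node(2,2) S=187.1465 payoff=0.0000 vs cont=1.9032 → 1.9032 [wait]  ⇒ S*(2)=116.9471
t_1: node(1,0) S=131.5339 payoff=17.4361 vs cont=21.1261 → 21.1261 [wait]  node(1,1) S=166.3925 payoff=0.0000 vs cont=6.4149 → 6.4149 [wait]  ⇒ S*(1)=-
t_0: node(0,0) S=147.9400 payoff=1.0300 vs cont=13.3764 → 13.3764 [wait]  ⇒ S*(0)=-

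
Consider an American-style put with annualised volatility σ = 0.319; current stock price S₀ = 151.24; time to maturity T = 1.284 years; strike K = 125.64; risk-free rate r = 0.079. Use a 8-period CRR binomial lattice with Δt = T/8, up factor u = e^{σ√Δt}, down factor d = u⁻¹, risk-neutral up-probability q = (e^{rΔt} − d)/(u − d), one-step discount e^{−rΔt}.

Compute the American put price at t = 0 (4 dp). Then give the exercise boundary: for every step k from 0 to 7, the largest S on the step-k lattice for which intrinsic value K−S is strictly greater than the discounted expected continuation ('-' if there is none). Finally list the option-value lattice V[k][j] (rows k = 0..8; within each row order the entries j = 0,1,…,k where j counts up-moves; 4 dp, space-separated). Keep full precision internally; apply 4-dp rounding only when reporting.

Δt=0.16050, u=1.13632, d=0.88003, q=0.51788, disc=e^(-rΔt)=0.98740
k=8 terminal: V=max(K-S,0) → 71.2340 55.3891 34.9297 8.5117 0.0000 0.0000 0.0000 0.0000 0.0000
k=7: j=0 S=61.8229 intr=63.8171 cont=62.2341 V=63.8171[EX]; j=1 S=79.8278 intr=45.8122 cont=44.2292 V=45.8122[EX]; j=2 S=103.0764 intr=22.5636 cont=20.9806 V=22.5636[EX]; j=3 S=133.0957 intr=0.0000 cont=4.0520 V=4.0520[hold]; j=4 S=171.8578 intr=0.0000 cont=0.0000 V=0.0000[hold]; j=5 S=221.9086 intr=0.0000 cont=0.0000 V=0.0000[hold]; j=6 S=286.5360 intr=0.0000 cont=0.0000 V=0.0000[hold]; j=7 S=369.9850 intr=0.0000 cont=0.0000 V=0.0000[hold]  S*(7)=103.0764
k=6: j=0 S=70.2509 intr=55.3891 cont=53.8061 V=55.3891[EX]; j=1 S=90.7103 intr=34.9297 cont=33.3467 V=34.9297[EX]; j=2 S=117.1283 intr=8.5117 cont=12.8133 V=12.8133[hold]; j=3 S=151.2400 intr=0.0000 cont=1.9289 V=1.9289[hold]; j=4 S=195.2862 intr=0.0000 cont=0.0000 V=0.0000[hold]; j=5 S=252.1603 intr=0.0000 cont=0.0000 V=0.0000[hold]; j=6 S=325.5979 intr=0.0000 cont=0.0000 V=0.0000[hold]  S*(6)=90.7103
k=5: j=0 S=79.8278 intr=45.8122 cont=44.2292 V=45.8122[EX]; j=1 S=103.0764 intr=22.5636 cont=23.1802 V=23.1802[hold]; j=2 S=133.0957 intr=0.0000 cont=7.0861 V=7.0861[hold]; j=3 S=171.8578 intr=0.0000 cont=0.9183 V=0.9183[hold]; j=4 S=221.9086 intr=0.0000 cont=0.0000 V=0.0000[hold]; j=5 S=286.5360 intr=0.0000 cont=0.0000 V=0.0000[hold]  S*(5)=79.8278
k=4: j=0 S=90.7103 intr=34.9297 cont=33.6620 V=34.9297[EX]; j=1 S=117.1283 intr=8.5117 cont=14.6583 V=14.6583[hold]; j=2 S=151.2400 intr=0.0000 cont=3.8428 V=3.8428[hold]; j=3 S=195.2862 intr=0.0000 cont=0.4371 V=0.4371[hold]; j=4 S=252.1603 intr=0.0000 cont=0.0000 V=0.0000[hold]  S*(4)=90.7103
k=3: j=0 S=103.0764 intr=22.5636 cont=24.1237 V=24.1237[hold]; j=1 S=133.0957 intr=0.0000 cont=8.9431 V=8.9431[hold]; j=2 S=171.8578 intr=0.0000 cont=2.0529 V=2.0529[hold]; j=3 S=221.9086 intr=0.0000 cont=0.2081 V=0.2081[hold]  S*(3)=-
k=2: j=0 S=117.1283 intr=8.5117 cont=16.0571 V=16.0571[hold]; j=1 S=151.2400 intr=0.0000 cont=5.3071 V=5.3071[hold]; j=2 S=195.2862 intr=0.0000 cont=1.0837 V=1.0837[hold]  S*(2)=-
k=1: j=0 S=133.0957 intr=0.0000 cont=10.3577 V=10.3577[hold]; j=1 S=171.8578 intr=0.0000 cont=3.0805 V=3.0805[hold]  S*(1)=-
k=0: j=0 S=151.2400 intr=0.0000 cont=6.5060 V=6.5060[hold]  S*(0)=-

price = 6.5060
boundary = - - - - 90.7103 79.8278 90.7103 103.0764
tree:
6.5060
10.3577 3.0805
16.0571 5.3071 1.0837
24.1237 8.9431 2.0529 0.2081
34.9297 14.6583 3.8428 0.4371 0.0000
45.8122 23.1802 7.0861 0.9183 0.0000 0.0000
55.3891 34.9297 12.8133 1.9289 0.0000 0.0000 0.0000
63.8171 45.8122 22.5636 4.0520 0.0000 0.0000 0.0000 0.0000
71.2340 55.3891 34.9297 8.5117 0.0000 0.0000 0.0000 0.0000 0.0000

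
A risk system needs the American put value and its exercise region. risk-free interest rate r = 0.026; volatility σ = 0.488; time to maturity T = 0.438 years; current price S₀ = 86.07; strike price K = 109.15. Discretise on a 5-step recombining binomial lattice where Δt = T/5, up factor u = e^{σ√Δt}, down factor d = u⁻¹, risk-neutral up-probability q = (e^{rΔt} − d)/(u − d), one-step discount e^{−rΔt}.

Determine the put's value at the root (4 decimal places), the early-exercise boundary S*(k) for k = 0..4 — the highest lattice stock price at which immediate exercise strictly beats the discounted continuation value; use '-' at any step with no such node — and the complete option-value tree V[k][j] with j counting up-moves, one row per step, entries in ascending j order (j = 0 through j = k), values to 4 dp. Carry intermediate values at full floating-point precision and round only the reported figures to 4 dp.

price = 26.8530
boundary = - - 64.4759 74.4946 86.0700
tree:
26.8530
35.3682 17.4504
44.6741 25.1216 8.9471
53.3454 34.6554 14.5704 2.6954
60.8505 44.6741 23.0800 5.1148 0.0000
67.3462 53.3454 34.6554 9.7059 0.0000 0.0000

Δt=0.08760  u=1.15539  d=0.86551  q=0.47182  discount=0.99772
step 5 (expiry): payoffs max(K−S,0) = 67.3462 53.3454 34.6554 9.7059 0.0000 0.0000
step 4: (k=4,j=0): S=48.2995, (K−S)⁺=60.8505, hold=60.6022 ⇒ V=60.8505 exercise | (k=4,j=1): S=64.4759, (K−S)⁺=44.6741, hold=44.4258 ⇒ V=44.6741 exercise | (k=4,j=2): S=86.0700, (K−S)⁺=23.0800, hold=22.8317 ⇒ V=23.0800 exercise | (k=4,j=3): S=114.8964, (K−S)⁺=0.0000, hold=5.1148 ⇒ V=5.1148 continue | (k=4,j=4): S=153.3772, (K−S)⁺=0.0000, hold=0.0000 ⇒ V=0.0000 continue  boundary S*=86.0700
step 3: (k=3,j=0): S=55.8046, (K−S)⁺=53.3454, hold=53.0971 ⇒ V=53.3454 exercise | (k=3,j=1): S=74.4946, (K−S)⁺=34.6554, hold=34.4071 ⇒ V=34.6554 exercise | (k=3,j=2): S=99.4441, (K−S)⁺=9.7059, hold=14.5704 ⇒ V=14.5704 continue | (k=3,j=3): S=132.7497, (K−S)⁺=0.0000, hold=2.6954 ⇒ V=2.6954 continue  boundary S*=74.4946
step 2: (k=2,j=0): S=64.4759, (K−S)⁺=44.6741, hold=44.4258 ⇒ V=44.6741 exercise | (k=2,j=1): S=86.0700, (K−S)⁺=23.0800, hold=25.1216 ⇒ V=25.1216 continue | (k=2,j=2): S=114.8964, (K−S)⁺=0.0000, hold=8.9471 ⇒ V=8.9471 continue  boundary S*=64.4759
step 1: (k=1,j=0): S=74.4946, (K−S)⁺=34.6554, hold=35.3682 ⇒ V=35.3682 continue | (k=1,j=1): S=99.4441, (K−S)⁺=9.7059, hold=17.4504 ⇒ V=17.4504 continue  boundary S*=-
step 0: (k=0,j=0): S=86.0700, (K−S)⁺=23.0800, hold=26.8530 ⇒ V=26.8530 continue  boundary S*=-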